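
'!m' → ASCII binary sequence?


String: '!m'  (2 characters)
Per-character ASCII lookup:
  '!': special character: '!' = 33 → 100001
  'm': lowercase starts at 97: 'm' = 97 + 12 = 109 → 1101101
= 100001 1101101


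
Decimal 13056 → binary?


Divide by 2 repeatedly:
13056 ÷ 2 = 6528 remainder 0
6528 ÷ 2 = 3264 remainder 0
3264 ÷ 2 = 1632 remainder 0
1632 ÷ 2 = 816 remainder 0
816 ÷ 2 = 408 remainder 0
408 ÷ 2 = 204 remainder 0
204 ÷ 2 = 102 remainder 0
102 ÷ 2 = 51 remainder 0
51 ÷ 2 = 25 remainder 1
25 ÷ 2 = 12 remainder 1
12 ÷ 2 = 6 remainder 0
6 ÷ 2 = 3 remainder 0
3 ÷ 2 = 1 remainder 1
1 ÷ 2 = 0 remainder 1
Reading remainders bottom-up:
= 11001100000000


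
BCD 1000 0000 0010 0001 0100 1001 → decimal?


Each 4-bit group → digit:
  1000 → 8
  0000 → 0
  0010 → 2
  0001 → 1
  0100 → 4
  1001 → 9
= 802149


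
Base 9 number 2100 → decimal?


Positional values (base 9):
  0 × 9^0 = 0 × 1 = 0
  0 × 9^1 = 0 × 9 = 0
  1 × 9^2 = 1 × 81 = 81
  2 × 9^3 = 2 × 729 = 1458
Sum = 0 + 0 + 81 + 1458
= 1539


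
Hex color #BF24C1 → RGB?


Hex: #BF24C1
R = BF₁₆ = 191
G = 24₁₆ = 36
B = C1₁₆ = 193
= RGB(191, 36, 193)


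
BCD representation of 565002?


Each digit → 4-bit binary:
  5 → 0101
  6 → 0110
  5 → 0101
  0 → 0000
  0 → 0000
  2 → 0010
= 0101 0110 0101 0000 0000 0010


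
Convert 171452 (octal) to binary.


Each octal digit → 3 binary bits:
  1 = 001
  7 = 111
  1 = 001
  4 = 100
  5 = 101
  2 = 010
Concatenate: 001 111 001 100 101 010
= 001111001100101010


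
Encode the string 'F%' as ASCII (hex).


String: 'F%'  (2 characters)
Per-character ASCII lookup:
  'F': uppercase starts at 65: 'F' = 65 + 5 = 70 → 0x46
  '%': special character: '%' = 37 → 0x25
= 0x46 0x25


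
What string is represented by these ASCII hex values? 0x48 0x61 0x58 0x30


Codes (hex): 0x48 0x61 0x58 0x30
Per-code ASCII lookup:
  0x48 = 72  (range 65-90: uppercase, 72 - 65 = 7) → 'H'
  0x61 = 97  (range 97-122: lowercase, 97 - 97 = 0) → 'a'
  0x58 = 88  (range 65-90: uppercase, 88 - 65 = 23) → 'X'
  0x30 = 48  (range 48-57: digits, 48 - 48 = 0) → '0'
= 'HaX0'


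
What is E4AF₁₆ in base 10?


Positional values:
Position 0: F × 16^0 = 15 × 1 = 15
Position 1: A × 16^1 = 10 × 16 = 160
Position 2: 4 × 16^2 = 4 × 256 = 1024
Position 3: E × 16^3 = 14 × 4096 = 57344
Sum = 15 + 160 + 1024 + 57344
= 58543


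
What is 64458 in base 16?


Divide by 16 repeatedly:
64458 ÷ 16 = 4028 remainder 10 (A)
4028 ÷ 16 = 251 remainder 12 (C)
251 ÷ 16 = 15 remainder 11 (B)
15 ÷ 16 = 0 remainder 15 (F)
Reading remainders bottom-up:
= 0xFBCA


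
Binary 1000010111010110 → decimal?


Positional values:
Bit 1: 1 × 2^1 = 2
Bit 2: 1 × 2^2 = 4
Bit 4: 1 × 2^4 = 16
Bit 6: 1 × 2^6 = 64
Bit 7: 1 × 2^7 = 128
Bit 8: 1 × 2^8 = 256
Bit 10: 1 × 2^10 = 1024
Bit 15: 1 × 2^15 = 32768
Sum = 2 + 4 + 16 + 64 + 128 + 256 + 1024 + 32768
= 34262


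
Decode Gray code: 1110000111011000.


Gray code: 1110000111011000
MSB stays the same: 1
Each subsequent bit = prev_binary XOR current_gray:
  B[1] = 1 XOR 1 = 0
  B[2] = 0 XOR 1 = 1
  B[3] = 1 XOR 0 = 1
  B[4] = 1 XOR 0 = 1
  B[5] = 1 XOR 0 = 1
  B[6] = 1 XOR 0 = 1
  B[7] = 1 XOR 1 = 0
  B[8] = 0 XOR 1 = 1
  B[9] = 1 XOR 1 = 0
  B[10] = 0 XOR 0 = 0
  B[11] = 0 XOR 1 = 1
  B[12] = 1 XOR 1 = 0
  B[13] = 0 XOR 0 = 0
  B[14] = 0 XOR 0 = 0
  B[15] = 0 XOR 0 = 0
= 1011111010010000 (48784 decimal)


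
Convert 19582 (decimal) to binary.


Divide by 2 repeatedly:
19582 ÷ 2 = 9791 remainder 0
9791 ÷ 2 = 4895 remainder 1
4895 ÷ 2 = 2447 remainder 1
2447 ÷ 2 = 1223 remainder 1
1223 ÷ 2 = 611 remainder 1
611 ÷ 2 = 305 remainder 1
305 ÷ 2 = 152 remainder 1
152 ÷ 2 = 76 remainder 0
76 ÷ 2 = 38 remainder 0
38 ÷ 2 = 19 remainder 0
19 ÷ 2 = 9 remainder 1
9 ÷ 2 = 4 remainder 1
4 ÷ 2 = 2 remainder 0
2 ÷ 2 = 1 remainder 0
1 ÷ 2 = 0 remainder 1
Reading remainders bottom-up:
= 100110001111110


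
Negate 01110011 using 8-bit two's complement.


Original: 01110011
Step 1 - Invert all bits: 10001100
Step 2 - Add 1: 10001100 + 1
= 10001101 (represents -115)


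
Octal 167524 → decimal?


Positional values:
Position 0: 4 × 8^0 = 4
Position 1: 2 × 8^1 = 16
Position 2: 5 × 8^2 = 320
Position 3: 7 × 8^3 = 3584
Position 4: 6 × 8^4 = 24576
Position 5: 1 × 8^5 = 32768
Sum = 4 + 16 + 320 + 3584 + 24576 + 32768
= 61268


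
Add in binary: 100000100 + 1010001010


Align and add column by column (LSB to MSB, carry propagating):
  00100000100
+ 01010001010
  -----------
  col 0: 0 + 0 + 0 (carry in) = 0 → bit 0, carry out 0
  col 1: 0 + 1 + 0 (carry in) = 1 → bit 1, carry out 0
  col 2: 1 + 0 + 0 (carry in) = 1 → bit 1, carry out 0
  col 3: 0 + 1 + 0 (carry in) = 1 → bit 1, carry out 0
  col 4: 0 + 0 + 0 (carry in) = 0 → bit 0, carry out 0
  col 5: 0 + 0 + 0 (carry in) = 0 → bit 0, carry out 0
  col 6: 0 + 0 + 0 (carry in) = 0 → bit 0, carry out 0
  col 7: 0 + 1 + 0 (carry in) = 1 → bit 1, carry out 0
  col 8: 1 + 0 + 0 (carry in) = 1 → bit 1, carry out 0
  col 9: 0 + 1 + 0 (carry in) = 1 → bit 1, carry out 0
  col 10: 0 + 0 + 0 (carry in) = 0 → bit 0, carry out 0
Reading bits MSB→LSB: 01110001110
Strip leading zeros: 1110001110
= 1110001110


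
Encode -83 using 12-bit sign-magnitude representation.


Sign bit: 1 (negative)
Magnitude: 83 = 00001010011
= 100001010011


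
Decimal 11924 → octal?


Divide by 8 repeatedly:
11924 ÷ 8 = 1490 remainder 4
1490 ÷ 8 = 186 remainder 2
186 ÷ 8 = 23 remainder 2
23 ÷ 8 = 2 remainder 7
2 ÷ 8 = 0 remainder 2
Reading remainders bottom-up:
= 0o27224


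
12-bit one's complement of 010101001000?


Original: 010101001000
Invert all bits:
  bit 0: 0 → 1
  bit 1: 1 → 0
  bit 2: 0 → 1
  bit 3: 1 → 0
  bit 4: 0 → 1
  bit 5: 1 → 0
  bit 6: 0 → 1
  bit 7: 0 → 1
  bit 8: 1 → 0
  bit 9: 0 → 1
  bit 10: 0 → 1
  bit 11: 0 → 1
= 101010110111


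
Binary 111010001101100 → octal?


Group into 3-bit groups: 111010001101100
  111 = 7
  010 = 2
  001 = 1
  101 = 5
  100 = 4
= 0o72154


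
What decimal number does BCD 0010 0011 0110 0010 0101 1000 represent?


Each 4-bit group → digit:
  0010 → 2
  0011 → 3
  0110 → 6
  0010 → 2
  0101 → 5
  1000 → 8
= 236258


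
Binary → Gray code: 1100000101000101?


Binary: 1100000101000101
Gray code: G = B XOR (B >> 1)
B >> 1 = 0110000010100010
1100000101000101 XOR 0110000010100010:
  1 XOR 0 = 1
  1 XOR 1 = 0
  0 XOR 1 = 1
  0 XOR 0 = 0
  0 XOR 0 = 0
  0 XOR 0 = 0
  0 XOR 0 = 0
  1 XOR 0 = 1
  0 XOR 1 = 1
  1 XOR 0 = 1
  0 XOR 1 = 1
  0 XOR 0 = 0
  0 XOR 0 = 0
  1 XOR 0 = 1
  0 XOR 1 = 1
  1 XOR 0 = 1
= 1010000111100111


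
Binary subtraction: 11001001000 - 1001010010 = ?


Align and subtract column by column (LSB to MSB, borrowing when needed):
  11001001000
- 01001010010
  -----------
  col 0: (0 - 0 borrow-in) - 0 → 0 - 0 = 0, borrow out 0
  col 1: (0 - 0 borrow-in) - 1 → borrow from next column: (0+2) - 1 = 1, borrow out 1
  col 2: (0 - 1 borrow-in) - 0 → borrow from next column: (-1+2) - 0 = 1, borrow out 1
  col 3: (1 - 1 borrow-in) - 0 → 0 - 0 = 0, borrow out 0
  col 4: (0 - 0 borrow-in) - 1 → borrow from next column: (0+2) - 1 = 1, borrow out 1
  col 5: (0 - 1 borrow-in) - 0 → borrow from next column: (-1+2) - 0 = 1, borrow out 1
  col 6: (1 - 1 borrow-in) - 1 → borrow from next column: (0+2) - 1 = 1, borrow out 1
  col 7: (0 - 1 borrow-in) - 0 → borrow from next column: (-1+2) - 0 = 1, borrow out 1
  col 8: (0 - 1 borrow-in) - 0 → borrow from next column: (-1+2) - 0 = 1, borrow out 1
  col 9: (1 - 1 borrow-in) - 1 → borrow from next column: (0+2) - 1 = 1, borrow out 1
  col 10: (1 - 1 borrow-in) - 0 → 0 - 0 = 0, borrow out 0
Reading bits MSB→LSB: 01111110110
Strip leading zeros: 1111110110
= 1111110110


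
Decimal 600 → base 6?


Divide by 6 repeatedly:
600 ÷ 6 = 100 remainder 0
100 ÷ 6 = 16 remainder 4
16 ÷ 6 = 2 remainder 4
2 ÷ 6 = 0 remainder 2
Reading remainders bottom-up:
= 2440


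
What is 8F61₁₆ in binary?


Each hex digit → 4 binary bits:
  8 = 1000
  F = 1111
  6 = 0110
  1 = 0001
Concatenate: 1000 1111 0110 0001
= 1000111101100001


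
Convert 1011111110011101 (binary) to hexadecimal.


Group into 4-bit nibbles: 1011111110011101
  1011 = B
  1111 = F
  1001 = 9
  1101 = D
= 0xBF9D


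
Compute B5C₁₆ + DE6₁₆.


Align and add column by column (LSB to MSB, each column mod 16 with carry):
  0B5C
+ 0DE6
  ----
  col 0: C(12) + 6(6) + 0 (carry in) = 18 → 2(2), carry out 1
  col 1: 5(5) + E(14) + 1 (carry in) = 20 → 4(4), carry out 1
  col 2: B(11) + D(13) + 1 (carry in) = 25 → 9(9), carry out 1
  col 3: 0(0) + 0(0) + 1 (carry in) = 1 → 1(1), carry out 0
Reading digits MSB→LSB: 1942
Strip leading zeros: 1942
= 0x1942


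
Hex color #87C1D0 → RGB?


Hex: #87C1D0
R = 87₁₆ = 135
G = C1₁₆ = 193
B = D0₁₆ = 208
= RGB(135, 193, 208)


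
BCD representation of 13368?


Each digit → 4-bit binary:
  1 → 0001
  3 → 0011
  3 → 0011
  6 → 0110
  8 → 1000
= 0001 0011 0011 0110 1000


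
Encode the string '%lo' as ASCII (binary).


String: '%lo'  (3 characters)
Per-character ASCII lookup:
  '%': special character: '%' = 37 → 100101
  'l': lowercase starts at 97: 'l' = 97 + 11 = 108 → 1101100
  'o': lowercase starts at 97: 'o' = 97 + 14 = 111 → 1101111
= 100101 1101100 1101111


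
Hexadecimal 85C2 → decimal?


Positional values:
Position 0: 2 × 16^0 = 2 × 1 = 2
Position 1: C × 16^1 = 12 × 16 = 192
Position 2: 5 × 16^2 = 5 × 256 = 1280
Position 3: 8 × 16^3 = 8 × 4096 = 32768
Sum = 2 + 192 + 1280 + 32768
= 34242


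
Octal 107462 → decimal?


Positional values:
Position 0: 2 × 8^0 = 2
Position 1: 6 × 8^1 = 48
Position 2: 4 × 8^2 = 256
Position 3: 7 × 8^3 = 3584
Position 4: 0 × 8^4 = 0
Position 5: 1 × 8^5 = 32768
Sum = 2 + 48 + 256 + 3584 + 0 + 32768
= 36658


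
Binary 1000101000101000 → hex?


Group into 4-bit nibbles: 1000101000101000
  1000 = 8
  1010 = A
  0010 = 2
  1000 = 8
= 0x8A28


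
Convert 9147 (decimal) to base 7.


Divide by 7 repeatedly:
9147 ÷ 7 = 1306 remainder 5
1306 ÷ 7 = 186 remainder 4
186 ÷ 7 = 26 remainder 4
26 ÷ 7 = 3 remainder 5
3 ÷ 7 = 0 remainder 3
Reading remainders bottom-up:
= 35445


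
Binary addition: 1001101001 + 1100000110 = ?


Align and add column by column (LSB to MSB, carry propagating):
  01001101001
+ 01100000110
  -----------
  col 0: 1 + 0 + 0 (carry in) = 1 → bit 1, carry out 0
  col 1: 0 + 1 + 0 (carry in) = 1 → bit 1, carry out 0
  col 2: 0 + 1 + 0 (carry in) = 1 → bit 1, carry out 0
  col 3: 1 + 0 + 0 (carry in) = 1 → bit 1, carry out 0
  col 4: 0 + 0 + 0 (carry in) = 0 → bit 0, carry out 0
  col 5: 1 + 0 + 0 (carry in) = 1 → bit 1, carry out 0
  col 6: 1 + 0 + 0 (carry in) = 1 → bit 1, carry out 0
  col 7: 0 + 0 + 0 (carry in) = 0 → bit 0, carry out 0
  col 8: 0 + 1 + 0 (carry in) = 1 → bit 1, carry out 0
  col 9: 1 + 1 + 0 (carry in) = 2 → bit 0, carry out 1
  col 10: 0 + 0 + 1 (carry in) = 1 → bit 1, carry out 0
Reading bits MSB→LSB: 10101101111
Strip leading zeros: 10101101111
= 10101101111


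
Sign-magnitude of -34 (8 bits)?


Sign bit: 1 (negative)
Magnitude: 34 = 0100010
= 10100010


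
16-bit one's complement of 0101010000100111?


Original: 0101010000100111
Invert all bits:
  bit 0: 0 → 1
  bit 1: 1 → 0
  bit 2: 0 → 1
  bit 3: 1 → 0
  bit 4: 0 → 1
  bit 5: 1 → 0
  bit 6: 0 → 1
  bit 7: 0 → 1
  bit 8: 0 → 1
  bit 9: 0 → 1
  bit 10: 1 → 0
  bit 11: 0 → 1
  bit 12: 0 → 1
  bit 13: 1 → 0
  bit 14: 1 → 0
  bit 15: 1 → 0
= 1010101111011000


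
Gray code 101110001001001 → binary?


Gray code: 101110001001001
MSB stays the same: 1
Each subsequent bit = prev_binary XOR current_gray:
  B[1] = 1 XOR 0 = 1
  B[2] = 1 XOR 1 = 0
  B[3] = 0 XOR 1 = 1
  B[4] = 1 XOR 1 = 0
  B[5] = 0 XOR 0 = 0
  B[6] = 0 XOR 0 = 0
  B[7] = 0 XOR 0 = 0
  B[8] = 0 XOR 1 = 1
  B[9] = 1 XOR 0 = 1
  B[10] = 1 XOR 0 = 1
  B[11] = 1 XOR 1 = 0
  B[12] = 0 XOR 0 = 0
  B[13] = 0 XOR 0 = 0
  B[14] = 0 XOR 1 = 1
= 110100001110001 (26737 decimal)


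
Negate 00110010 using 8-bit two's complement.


Original: 00110010
Step 1 - Invert all bits: 11001101
Step 2 - Add 1: 11001101 + 1
= 11001110 (represents -50)


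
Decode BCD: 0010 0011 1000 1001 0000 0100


Each 4-bit group → digit:
  0010 → 2
  0011 → 3
  1000 → 8
  1001 → 9
  0000 → 0
  0100 → 4
= 238904


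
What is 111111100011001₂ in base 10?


Positional values:
Bit 0: 1 × 2^0 = 1
Bit 3: 1 × 2^3 = 8
Bit 4: 1 × 2^4 = 16
Bit 8: 1 × 2^8 = 256
Bit 9: 1 × 2^9 = 512
Bit 10: 1 × 2^10 = 1024
Bit 11: 1 × 2^11 = 2048
Bit 12: 1 × 2^12 = 4096
Bit 13: 1 × 2^13 = 8192
Bit 14: 1 × 2^14 = 16384
Sum = 1 + 8 + 16 + 256 + 512 + 1024 + 2048 + 4096 + 8192 + 16384
= 32537


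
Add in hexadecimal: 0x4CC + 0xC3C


Align and add column by column (LSB to MSB, each column mod 16 with carry):
  04CC
+ 0C3C
  ----
  col 0: C(12) + C(12) + 0 (carry in) = 24 → 8(8), carry out 1
  col 1: C(12) + 3(3) + 1 (carry in) = 16 → 0(0), carry out 1
  col 2: 4(4) + C(12) + 1 (carry in) = 17 → 1(1), carry out 1
  col 3: 0(0) + 0(0) + 1 (carry in) = 1 → 1(1), carry out 0
Reading digits MSB→LSB: 1108
Strip leading zeros: 1108
= 0x1108


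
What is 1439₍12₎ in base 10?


Positional values (base 12):
  9 × 12^0 = 9 × 1 = 9
  3 × 12^1 = 3 × 12 = 36
  4 × 12^2 = 4 × 144 = 576
  1 × 12^3 = 1 × 1728 = 1728
Sum = 9 + 36 + 576 + 1728
= 2349


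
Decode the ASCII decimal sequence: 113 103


Codes (decimal): 113 103
Per-code ASCII lookup:
  113  (range 97-122: lowercase, 113 - 97 = 16) → 'q'
  103  (range 97-122: lowercase, 103 - 97 = 6) → 'g'
= 'qg'


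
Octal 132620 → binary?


Each octal digit → 3 binary bits:
  1 = 001
  3 = 011
  2 = 010
  6 = 110
  2 = 010
  0 = 000
Concatenate: 001 011 010 110 010 000
= 001011010110010000


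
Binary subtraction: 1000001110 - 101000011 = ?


Align and subtract column by column (LSB to MSB, borrowing when needed):
  1000001110
- 0101000011
  ----------
  col 0: (0 - 0 borrow-in) - 1 → borrow from next column: (0+2) - 1 = 1, borrow out 1
  col 1: (1 - 1 borrow-in) - 1 → borrow from next column: (0+2) - 1 = 1, borrow out 1
  col 2: (1 - 1 borrow-in) - 0 → 0 - 0 = 0, borrow out 0
  col 3: (1 - 0 borrow-in) - 0 → 1 - 0 = 1, borrow out 0
  col 4: (0 - 0 borrow-in) - 0 → 0 - 0 = 0, borrow out 0
  col 5: (0 - 0 borrow-in) - 0 → 0 - 0 = 0, borrow out 0
  col 6: (0 - 0 borrow-in) - 1 → borrow from next column: (0+2) - 1 = 1, borrow out 1
  col 7: (0 - 1 borrow-in) - 0 → borrow from next column: (-1+2) - 0 = 1, borrow out 1
  col 8: (0 - 1 borrow-in) - 1 → borrow from next column: (-1+2) - 1 = 0, borrow out 1
  col 9: (1 - 1 borrow-in) - 0 → 0 - 0 = 0, borrow out 0
Reading bits MSB→LSB: 0011001011
Strip leading zeros: 11001011
= 11001011


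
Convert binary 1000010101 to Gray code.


Binary: 1000010101
Gray code: G = B XOR (B >> 1)
B >> 1 = 0100001010
1000010101 XOR 0100001010:
  1 XOR 0 = 1
  0 XOR 1 = 1
  0 XOR 0 = 0
  0 XOR 0 = 0
  0 XOR 0 = 0
  1 XOR 0 = 1
  0 XOR 1 = 1
  1 XOR 0 = 1
  0 XOR 1 = 1
  1 XOR 0 = 1
= 1100011111


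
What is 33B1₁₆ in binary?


Each hex digit → 4 binary bits:
  3 = 0011
  3 = 0011
  B = 1011
  1 = 0001
Concatenate: 0011 0011 1011 0001
= 0011001110110001


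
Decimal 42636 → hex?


Divide by 16 repeatedly:
42636 ÷ 16 = 2664 remainder 12 (C)
2664 ÷ 16 = 166 remainder 8 (8)
166 ÷ 16 = 10 remainder 6 (6)
10 ÷ 16 = 0 remainder 10 (A)
Reading remainders bottom-up:
= 0xA68C


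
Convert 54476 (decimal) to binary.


Divide by 2 repeatedly:
54476 ÷ 2 = 27238 remainder 0
27238 ÷ 2 = 13619 remainder 0
13619 ÷ 2 = 6809 remainder 1
6809 ÷ 2 = 3404 remainder 1
3404 ÷ 2 = 1702 remainder 0
1702 ÷ 2 = 851 remainder 0
851 ÷ 2 = 425 remainder 1
425 ÷ 2 = 212 remainder 1
212 ÷ 2 = 106 remainder 0
106 ÷ 2 = 53 remainder 0
53 ÷ 2 = 26 remainder 1
26 ÷ 2 = 13 remainder 0
13 ÷ 2 = 6 remainder 1
6 ÷ 2 = 3 remainder 0
3 ÷ 2 = 1 remainder 1
1 ÷ 2 = 0 remainder 1
Reading remainders bottom-up:
= 1101010011001100


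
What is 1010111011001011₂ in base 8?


Group into 3-bit groups: 001010111011001011
  001 = 1
  010 = 2
  111 = 7
  011 = 3
  001 = 1
  011 = 3
= 0o127313


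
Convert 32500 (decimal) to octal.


Divide by 8 repeatedly:
32500 ÷ 8 = 4062 remainder 4
4062 ÷ 8 = 507 remainder 6
507 ÷ 8 = 63 remainder 3
63 ÷ 8 = 7 remainder 7
7 ÷ 8 = 0 remainder 7
Reading remainders bottom-up:
= 0o77364


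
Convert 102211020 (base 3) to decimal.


Positional values (base 3):
  0 × 3^0 = 0 × 1 = 0
  2 × 3^1 = 2 × 3 = 6
  0 × 3^2 = 0 × 9 = 0
  1 × 3^3 = 1 × 27 = 27
  1 × 3^4 = 1 × 81 = 81
  2 × 3^5 = 2 × 243 = 486
  2 × 3^6 = 2 × 729 = 1458
  0 × 3^7 = 0 × 2187 = 0
  1 × 3^8 = 1 × 6561 = 6561
Sum = 0 + 6 + 0 + 27 + 81 + 486 + 1458 + 0 + 6561
= 8619


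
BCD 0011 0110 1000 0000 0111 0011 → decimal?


Each 4-bit group → digit:
  0011 → 3
  0110 → 6
  1000 → 8
  0000 → 0
  0111 → 7
  0011 → 3
= 368073


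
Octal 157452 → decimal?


Positional values:
Position 0: 2 × 8^0 = 2
Position 1: 5 × 8^1 = 40
Position 2: 4 × 8^2 = 256
Position 3: 7 × 8^3 = 3584
Position 4: 5 × 8^4 = 20480
Position 5: 1 × 8^5 = 32768
Sum = 2 + 40 + 256 + 3584 + 20480 + 32768
= 57130


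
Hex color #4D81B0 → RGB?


Hex: #4D81B0
R = 4D₁₆ = 77
G = 81₁₆ = 129
B = B0₁₆ = 176
= RGB(77, 129, 176)


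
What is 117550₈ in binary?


Each octal digit → 3 binary bits:
  1 = 001
  1 = 001
  7 = 111
  5 = 101
  5 = 101
  0 = 000
Concatenate: 001 001 111 101 101 000
= 001001111101101000


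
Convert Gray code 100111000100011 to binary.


Gray code: 100111000100011
MSB stays the same: 1
Each subsequent bit = prev_binary XOR current_gray:
  B[1] = 1 XOR 0 = 1
  B[2] = 1 XOR 0 = 1
  B[3] = 1 XOR 1 = 0
  B[4] = 0 XOR 1 = 1
  B[5] = 1 XOR 1 = 0
  B[6] = 0 XOR 0 = 0
  B[7] = 0 XOR 0 = 0
  B[8] = 0 XOR 0 = 0
  B[9] = 0 XOR 1 = 1
  B[10] = 1 XOR 0 = 1
  B[11] = 1 XOR 0 = 1
  B[12] = 1 XOR 0 = 1
  B[13] = 1 XOR 1 = 0
  B[14] = 0 XOR 1 = 1
= 111010000111101 (29757 decimal)


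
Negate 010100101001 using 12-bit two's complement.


Original: 010100101001
Step 1 - Invert all bits: 101011010110
Step 2 - Add 1: 101011010110 + 1
= 101011010111 (represents -1321)


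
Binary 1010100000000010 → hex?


Group into 4-bit nibbles: 1010100000000010
  1010 = A
  1000 = 8
  0000 = 0
  0010 = 2
= 0xA802


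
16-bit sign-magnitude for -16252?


Sign bit: 1 (negative)
Magnitude: 16252 = 011111101111100
= 1011111101111100


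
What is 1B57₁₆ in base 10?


Positional values:
Position 0: 7 × 16^0 = 7 × 1 = 7
Position 1: 5 × 16^1 = 5 × 16 = 80
Position 2: B × 16^2 = 11 × 256 = 2816
Position 3: 1 × 16^3 = 1 × 4096 = 4096
Sum = 7 + 80 + 2816 + 4096
= 6999


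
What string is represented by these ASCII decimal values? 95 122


Codes (decimal): 95 122
Per-code ASCII lookup:
  95  (special character) → '_'
  122  (range 97-122: lowercase, 122 - 97 = 25) → 'z'
= '_z'


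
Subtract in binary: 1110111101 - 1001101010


Align and subtract column by column (LSB to MSB, borrowing when needed):
  1110111101
- 1001101010
  ----------
  col 0: (1 - 0 borrow-in) - 0 → 1 - 0 = 1, borrow out 0
  col 1: (0 - 0 borrow-in) - 1 → borrow from next column: (0+2) - 1 = 1, borrow out 1
  col 2: (1 - 1 borrow-in) - 0 → 0 - 0 = 0, borrow out 0
  col 3: (1 - 0 borrow-in) - 1 → 1 - 1 = 0, borrow out 0
  col 4: (1 - 0 borrow-in) - 0 → 1 - 0 = 1, borrow out 0
  col 5: (1 - 0 borrow-in) - 1 → 1 - 1 = 0, borrow out 0
  col 6: (0 - 0 borrow-in) - 1 → borrow from next column: (0+2) - 1 = 1, borrow out 1
  col 7: (1 - 1 borrow-in) - 0 → 0 - 0 = 0, borrow out 0
  col 8: (1 - 0 borrow-in) - 0 → 1 - 0 = 1, borrow out 0
  col 9: (1 - 0 borrow-in) - 1 → 1 - 1 = 0, borrow out 0
Reading bits MSB→LSB: 0101010011
Strip leading zeros: 101010011
= 101010011


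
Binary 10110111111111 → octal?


Group into 3-bit groups: 010110111111111
  010 = 2
  110 = 6
  111 = 7
  111 = 7
  111 = 7
= 0o26777


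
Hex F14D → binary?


Each hex digit → 4 binary bits:
  F = 1111
  1 = 0001
  4 = 0100
  D = 1101
Concatenate: 1111 0001 0100 1101
= 1111000101001101


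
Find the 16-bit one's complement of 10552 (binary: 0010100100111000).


Original: 0010100100111000
Invert all bits:
  bit 0: 0 → 1
  bit 1: 0 → 1
  bit 2: 1 → 0
  bit 3: 0 → 1
  bit 4: 1 → 0
  bit 5: 0 → 1
  bit 6: 0 → 1
  bit 7: 1 → 0
  bit 8: 0 → 1
  bit 9: 0 → 1
  bit 10: 1 → 0
  bit 11: 1 → 0
  bit 12: 1 → 0
  bit 13: 0 → 1
  bit 14: 0 → 1
  bit 15: 0 → 1
= 1101011011000111


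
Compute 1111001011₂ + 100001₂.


Align and add column by column (LSB to MSB, carry propagating):
  01111001011
+ 00000100001
  -----------
  col 0: 1 + 1 + 0 (carry in) = 2 → bit 0, carry out 1
  col 1: 1 + 0 + 1 (carry in) = 2 → bit 0, carry out 1
  col 2: 0 + 0 + 1 (carry in) = 1 → bit 1, carry out 0
  col 3: 1 + 0 + 0 (carry in) = 1 → bit 1, carry out 0
  col 4: 0 + 0 + 0 (carry in) = 0 → bit 0, carry out 0
  col 5: 0 + 1 + 0 (carry in) = 1 → bit 1, carry out 0
  col 6: 1 + 0 + 0 (carry in) = 1 → bit 1, carry out 0
  col 7: 1 + 0 + 0 (carry in) = 1 → bit 1, carry out 0
  col 8: 1 + 0 + 0 (carry in) = 1 → bit 1, carry out 0
  col 9: 1 + 0 + 0 (carry in) = 1 → bit 1, carry out 0
  col 10: 0 + 0 + 0 (carry in) = 0 → bit 0, carry out 0
Reading bits MSB→LSB: 01111101100
Strip leading zeros: 1111101100
= 1111101100


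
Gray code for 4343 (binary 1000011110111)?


Binary: 1000011110111
Gray code: G = B XOR (B >> 1)
B >> 1 = 0100001111011
1000011110111 XOR 0100001111011:
  1 XOR 0 = 1
  0 XOR 1 = 1
  0 XOR 0 = 0
  0 XOR 0 = 0
  0 XOR 0 = 0
  1 XOR 0 = 1
  1 XOR 1 = 0
  1 XOR 1 = 0
  1 XOR 1 = 0
  0 XOR 1 = 1
  1 XOR 0 = 1
  1 XOR 1 = 0
  1 XOR 1 = 0
= 1100010001100


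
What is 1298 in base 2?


Divide by 2 repeatedly:
1298 ÷ 2 = 649 remainder 0
649 ÷ 2 = 324 remainder 1
324 ÷ 2 = 162 remainder 0
162 ÷ 2 = 81 remainder 0
81 ÷ 2 = 40 remainder 1
40 ÷ 2 = 20 remainder 0
20 ÷ 2 = 10 remainder 0
10 ÷ 2 = 5 remainder 0
5 ÷ 2 = 2 remainder 1
2 ÷ 2 = 1 remainder 0
1 ÷ 2 = 0 remainder 1
Reading remainders bottom-up:
= 10100010010


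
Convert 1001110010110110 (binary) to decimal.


Positional values:
Bit 1: 1 × 2^1 = 2
Bit 2: 1 × 2^2 = 4
Bit 4: 1 × 2^4 = 16
Bit 5: 1 × 2^5 = 32
Bit 7: 1 × 2^7 = 128
Bit 10: 1 × 2^10 = 1024
Bit 11: 1 × 2^11 = 2048
Bit 12: 1 × 2^12 = 4096
Bit 15: 1 × 2^15 = 32768
Sum = 2 + 4 + 16 + 32 + 128 + 1024 + 2048 + 4096 + 32768
= 40118


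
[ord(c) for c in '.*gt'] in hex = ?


String: '.*gt'  (4 characters)
Per-character ASCII lookup:
  '.': special character: '.' = 46 → 0x2E
  '*': special character: '*' = 42 → 0x2A
  'g': lowercase starts at 97: 'g' = 97 + 6 = 103 → 0x67
  't': lowercase starts at 97: 't' = 97 + 19 = 116 → 0x74
= 0x2E 0x2A 0x67 0x74


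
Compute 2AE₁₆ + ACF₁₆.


Align and add column by column (LSB to MSB, each column mod 16 with carry):
  02AE
+ 0ACF
  ----
  col 0: E(14) + F(15) + 0 (carry in) = 29 → D(13), carry out 1
  col 1: A(10) + C(12) + 1 (carry in) = 23 → 7(7), carry out 1
  col 2: 2(2) + A(10) + 1 (carry in) = 13 → D(13), carry out 0
  col 3: 0(0) + 0(0) + 0 (carry in) = 0 → 0(0), carry out 0
Reading digits MSB→LSB: 0D7D
Strip leading zeros: D7D
= 0xD7D


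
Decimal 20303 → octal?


Divide by 8 repeatedly:
20303 ÷ 8 = 2537 remainder 7
2537 ÷ 8 = 317 remainder 1
317 ÷ 8 = 39 remainder 5
39 ÷ 8 = 4 remainder 7
4 ÷ 8 = 0 remainder 4
Reading remainders bottom-up:
= 0o47517


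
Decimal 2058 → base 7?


Divide by 7 repeatedly:
2058 ÷ 7 = 294 remainder 0
294 ÷ 7 = 42 remainder 0
42 ÷ 7 = 6 remainder 0
6 ÷ 7 = 0 remainder 6
Reading remainders bottom-up:
= 6000


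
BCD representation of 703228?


Each digit → 4-bit binary:
  7 → 0111
  0 → 0000
  3 → 0011
  2 → 0010
  2 → 0010
  8 → 1000
= 0111 0000 0011 0010 0010 1000


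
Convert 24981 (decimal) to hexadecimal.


Divide by 16 repeatedly:
24981 ÷ 16 = 1561 remainder 5 (5)
1561 ÷ 16 = 97 remainder 9 (9)
97 ÷ 16 = 6 remainder 1 (1)
6 ÷ 16 = 0 remainder 6 (6)
Reading remainders bottom-up:
= 0x6195


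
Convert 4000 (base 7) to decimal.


Positional values (base 7):
  0 × 7^0 = 0 × 1 = 0
  0 × 7^1 = 0 × 7 = 0
  0 × 7^2 = 0 × 49 = 0
  4 × 7^3 = 4 × 343 = 1372
Sum = 0 + 0 + 0 + 1372
= 1372


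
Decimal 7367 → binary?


Divide by 2 repeatedly:
7367 ÷ 2 = 3683 remainder 1
3683 ÷ 2 = 1841 remainder 1
1841 ÷ 2 = 920 remainder 1
920 ÷ 2 = 460 remainder 0
460 ÷ 2 = 230 remainder 0
230 ÷ 2 = 115 remainder 0
115 ÷ 2 = 57 remainder 1
57 ÷ 2 = 28 remainder 1
28 ÷ 2 = 14 remainder 0
14 ÷ 2 = 7 remainder 0
7 ÷ 2 = 3 remainder 1
3 ÷ 2 = 1 remainder 1
1 ÷ 2 = 0 remainder 1
Reading remainders bottom-up:
= 1110011000111


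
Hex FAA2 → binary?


Each hex digit → 4 binary bits:
  F = 1111
  A = 1010
  A = 1010
  2 = 0010
Concatenate: 1111 1010 1010 0010
= 1111101010100010


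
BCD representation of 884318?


Each digit → 4-bit binary:
  8 → 1000
  8 → 1000
  4 → 0100
  3 → 0011
  1 → 0001
  8 → 1000
= 1000 1000 0100 0011 0001 1000


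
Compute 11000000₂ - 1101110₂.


Align and subtract column by column (LSB to MSB, borrowing when needed):
  11000000
- 01101110
  --------
  col 0: (0 - 0 borrow-in) - 0 → 0 - 0 = 0, borrow out 0
  col 1: (0 - 0 borrow-in) - 1 → borrow from next column: (0+2) - 1 = 1, borrow out 1
  col 2: (0 - 1 borrow-in) - 1 → borrow from next column: (-1+2) - 1 = 0, borrow out 1
  col 3: (0 - 1 borrow-in) - 1 → borrow from next column: (-1+2) - 1 = 0, borrow out 1
  col 4: (0 - 1 borrow-in) - 0 → borrow from next column: (-1+2) - 0 = 1, borrow out 1
  col 5: (0 - 1 borrow-in) - 1 → borrow from next column: (-1+2) - 1 = 0, borrow out 1
  col 6: (1 - 1 borrow-in) - 1 → borrow from next column: (0+2) - 1 = 1, borrow out 1
  col 7: (1 - 1 borrow-in) - 0 → 0 - 0 = 0, borrow out 0
Reading bits MSB→LSB: 01010010
Strip leading zeros: 1010010
= 1010010


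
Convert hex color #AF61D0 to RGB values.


Hex: #AF61D0
R = AF₁₆ = 175
G = 61₁₆ = 97
B = D0₁₆ = 208
= RGB(175, 97, 208)


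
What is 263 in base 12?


Divide by 12 repeatedly:
263 ÷ 12 = 21 remainder 11
21 ÷ 12 = 1 remainder 9
1 ÷ 12 = 0 remainder 1
Reading remainders bottom-up:
= 19B


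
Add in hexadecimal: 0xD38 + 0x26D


Align and add column by column (LSB to MSB, each column mod 16 with carry):
  0D38
+ 026D
  ----
  col 0: 8(8) + D(13) + 0 (carry in) = 21 → 5(5), carry out 1
  col 1: 3(3) + 6(6) + 1 (carry in) = 10 → A(10), carry out 0
  col 2: D(13) + 2(2) + 0 (carry in) = 15 → F(15), carry out 0
  col 3: 0(0) + 0(0) + 0 (carry in) = 0 → 0(0), carry out 0
Reading digits MSB→LSB: 0FA5
Strip leading zeros: FA5
= 0xFA5


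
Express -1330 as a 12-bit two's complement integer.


Original: 010100110010
Step 1 - Invert all bits: 101011001101
Step 2 - Add 1: 101011001101 + 1
= 101011001110 (represents -1330)


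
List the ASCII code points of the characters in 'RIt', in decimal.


String: 'RIt'  (3 characters)
Per-character ASCII lookup:
  'R': uppercase starts at 65: 'R' = 65 + 17 = 82
  'I': uppercase starts at 65: 'I' = 65 + 8 = 73
  't': lowercase starts at 97: 't' = 97 + 19 = 116
= 82 73 116


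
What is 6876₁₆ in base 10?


Positional values:
Position 0: 6 × 16^0 = 6 × 1 = 6
Position 1: 7 × 16^1 = 7 × 16 = 112
Position 2: 8 × 16^2 = 8 × 256 = 2048
Position 3: 6 × 16^3 = 6 × 4096 = 24576
Sum = 6 + 112 + 2048 + 24576
= 26742


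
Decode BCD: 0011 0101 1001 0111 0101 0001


Each 4-bit group → digit:
  0011 → 3
  0101 → 5
  1001 → 9
  0111 → 7
  0101 → 5
  0001 → 1
= 359751


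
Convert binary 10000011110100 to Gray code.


Binary: 10000011110100
Gray code: G = B XOR (B >> 1)
B >> 1 = 01000001111010
10000011110100 XOR 01000001111010:
  1 XOR 0 = 1
  0 XOR 1 = 1
  0 XOR 0 = 0
  0 XOR 0 = 0
  0 XOR 0 = 0
  0 XOR 0 = 0
  1 XOR 0 = 1
  1 XOR 1 = 0
  1 XOR 1 = 0
  1 XOR 1 = 0
  0 XOR 1 = 1
  1 XOR 0 = 1
  0 XOR 1 = 1
  0 XOR 0 = 0
= 11000010001110


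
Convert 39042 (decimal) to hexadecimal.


Divide by 16 repeatedly:
39042 ÷ 16 = 2440 remainder 2 (2)
2440 ÷ 16 = 152 remainder 8 (8)
152 ÷ 16 = 9 remainder 8 (8)
9 ÷ 16 = 0 remainder 9 (9)
Reading remainders bottom-up:
= 0x9882


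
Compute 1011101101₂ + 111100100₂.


Align and add column by column (LSB to MSB, carry propagating):
  01011101101
+ 00111100100
  -----------
  col 0: 1 + 0 + 0 (carry in) = 1 → bit 1, carry out 0
  col 1: 0 + 0 + 0 (carry in) = 0 → bit 0, carry out 0
  col 2: 1 + 1 + 0 (carry in) = 2 → bit 0, carry out 1
  col 3: 1 + 0 + 1 (carry in) = 2 → bit 0, carry out 1
  col 4: 0 + 0 + 1 (carry in) = 1 → bit 1, carry out 0
  col 5: 1 + 1 + 0 (carry in) = 2 → bit 0, carry out 1
  col 6: 1 + 1 + 1 (carry in) = 3 → bit 1, carry out 1
  col 7: 1 + 1 + 1 (carry in) = 3 → bit 1, carry out 1
  col 8: 0 + 1 + 1 (carry in) = 2 → bit 0, carry out 1
  col 9: 1 + 0 + 1 (carry in) = 2 → bit 0, carry out 1
  col 10: 0 + 0 + 1 (carry in) = 1 → bit 1, carry out 0
Reading bits MSB→LSB: 10011010001
Strip leading zeros: 10011010001
= 10011010001


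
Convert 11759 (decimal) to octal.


Divide by 8 repeatedly:
11759 ÷ 8 = 1469 remainder 7
1469 ÷ 8 = 183 remainder 5
183 ÷ 8 = 22 remainder 7
22 ÷ 8 = 2 remainder 6
2 ÷ 8 = 0 remainder 2
Reading remainders bottom-up:
= 0o26757


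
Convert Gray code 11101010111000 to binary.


Gray code: 11101010111000
MSB stays the same: 1
Each subsequent bit = prev_binary XOR current_gray:
  B[1] = 1 XOR 1 = 0
  B[2] = 0 XOR 1 = 1
  B[3] = 1 XOR 0 = 1
  B[4] = 1 XOR 1 = 0
  B[5] = 0 XOR 0 = 0
  B[6] = 0 XOR 1 = 1
  B[7] = 1 XOR 0 = 1
  B[8] = 1 XOR 1 = 0
  B[9] = 0 XOR 1 = 1
  B[10] = 1 XOR 1 = 0
  B[11] = 0 XOR 0 = 0
  B[12] = 0 XOR 0 = 0
  B[13] = 0 XOR 0 = 0
= 10110011010000 (11472 decimal)


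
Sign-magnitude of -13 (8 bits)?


Sign bit: 1 (negative)
Magnitude: 13 = 0001101
= 10001101


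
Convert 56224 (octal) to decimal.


Positional values:
Position 0: 4 × 8^0 = 4
Position 1: 2 × 8^1 = 16
Position 2: 2 × 8^2 = 128
Position 3: 6 × 8^3 = 3072
Position 4: 5 × 8^4 = 20480
Sum = 4 + 16 + 128 + 3072 + 20480
= 23700


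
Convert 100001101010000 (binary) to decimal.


Positional values:
Bit 4: 1 × 2^4 = 16
Bit 6: 1 × 2^6 = 64
Bit 8: 1 × 2^8 = 256
Bit 9: 1 × 2^9 = 512
Bit 14: 1 × 2^14 = 16384
Sum = 16 + 64 + 256 + 512 + 16384
= 17232


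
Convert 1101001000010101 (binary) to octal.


Group into 3-bit groups: 001101001000010101
  001 = 1
  101 = 5
  001 = 1
  000 = 0
  010 = 2
  101 = 5
= 0o151025


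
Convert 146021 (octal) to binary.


Each octal digit → 3 binary bits:
  1 = 001
  4 = 100
  6 = 110
  0 = 000
  2 = 010
  1 = 001
Concatenate: 001 100 110 000 010 001
= 001100110000010001


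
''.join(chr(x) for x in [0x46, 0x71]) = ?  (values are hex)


Codes (hex): 0x46 0x71
Per-code ASCII lookup:
  0x46 = 70  (range 65-90: uppercase, 70 - 65 = 5) → 'F'
  0x71 = 113  (range 97-122: lowercase, 113 - 97 = 16) → 'q'
= 'Fq'


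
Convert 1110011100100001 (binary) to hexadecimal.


Group into 4-bit nibbles: 1110011100100001
  1110 = E
  0111 = 7
  0010 = 2
  0001 = 1
= 0xE721


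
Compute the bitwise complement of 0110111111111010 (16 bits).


Original: 0110111111111010
Invert all bits:
  bit 0: 0 → 1
  bit 1: 1 → 0
  bit 2: 1 → 0
  bit 3: 0 → 1
  bit 4: 1 → 0
  bit 5: 1 → 0
  bit 6: 1 → 0
  bit 7: 1 → 0
  bit 8: 1 → 0
  bit 9: 1 → 0
  bit 10: 1 → 0
  bit 11: 1 → 0
  bit 12: 1 → 0
  bit 13: 0 → 1
  bit 14: 1 → 0
  bit 15: 0 → 1
= 1001000000000101


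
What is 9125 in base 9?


Divide by 9 repeatedly:
9125 ÷ 9 = 1013 remainder 8
1013 ÷ 9 = 112 remainder 5
112 ÷ 9 = 12 remainder 4
12 ÷ 9 = 1 remainder 3
1 ÷ 9 = 0 remainder 1
Reading remainders bottom-up:
= 13458


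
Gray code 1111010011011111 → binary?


Gray code: 1111010011011111
MSB stays the same: 1
Each subsequent bit = prev_binary XOR current_gray:
  B[1] = 1 XOR 1 = 0
  B[2] = 0 XOR 1 = 1
  B[3] = 1 XOR 1 = 0
  B[4] = 0 XOR 0 = 0
  B[5] = 0 XOR 1 = 1
  B[6] = 1 XOR 0 = 1
  B[7] = 1 XOR 0 = 1
  B[8] = 1 XOR 1 = 0
  B[9] = 0 XOR 1 = 1
  B[10] = 1 XOR 0 = 1
  B[11] = 1 XOR 1 = 0
  B[12] = 0 XOR 1 = 1
  B[13] = 1 XOR 1 = 0
  B[14] = 0 XOR 1 = 1
  B[15] = 1 XOR 1 = 0
= 1010011101101010 (42858 decimal)


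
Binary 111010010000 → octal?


Group into 3-bit groups: 111010010000
  111 = 7
  010 = 2
  010 = 2
  000 = 0
= 0o7220


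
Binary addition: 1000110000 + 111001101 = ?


Align and add column by column (LSB to MSB, carry propagating):
  01000110000
+ 00111001101
  -----------
  col 0: 0 + 1 + 0 (carry in) = 1 → bit 1, carry out 0
  col 1: 0 + 0 + 0 (carry in) = 0 → bit 0, carry out 0
  col 2: 0 + 1 + 0 (carry in) = 1 → bit 1, carry out 0
  col 3: 0 + 1 + 0 (carry in) = 1 → bit 1, carry out 0
  col 4: 1 + 0 + 0 (carry in) = 1 → bit 1, carry out 0
  col 5: 1 + 0 + 0 (carry in) = 1 → bit 1, carry out 0
  col 6: 0 + 1 + 0 (carry in) = 1 → bit 1, carry out 0
  col 7: 0 + 1 + 0 (carry in) = 1 → bit 1, carry out 0
  col 8: 0 + 1 + 0 (carry in) = 1 → bit 1, carry out 0
  col 9: 1 + 0 + 0 (carry in) = 1 → bit 1, carry out 0
  col 10: 0 + 0 + 0 (carry in) = 0 → bit 0, carry out 0
Reading bits MSB→LSB: 01111111101
Strip leading zeros: 1111111101
= 1111111101


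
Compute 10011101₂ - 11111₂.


Align and subtract column by column (LSB to MSB, borrowing when needed):
  10011101
- 00011111
  --------
  col 0: (1 - 0 borrow-in) - 1 → 1 - 1 = 0, borrow out 0
  col 1: (0 - 0 borrow-in) - 1 → borrow from next column: (0+2) - 1 = 1, borrow out 1
  col 2: (1 - 1 borrow-in) - 1 → borrow from next column: (0+2) - 1 = 1, borrow out 1
  col 3: (1 - 1 borrow-in) - 1 → borrow from next column: (0+2) - 1 = 1, borrow out 1
  col 4: (1 - 1 borrow-in) - 1 → borrow from next column: (0+2) - 1 = 1, borrow out 1
  col 5: (0 - 1 borrow-in) - 0 → borrow from next column: (-1+2) - 0 = 1, borrow out 1
  col 6: (0 - 1 borrow-in) - 0 → borrow from next column: (-1+2) - 0 = 1, borrow out 1
  col 7: (1 - 1 borrow-in) - 0 → 0 - 0 = 0, borrow out 0
Reading bits MSB→LSB: 01111110
Strip leading zeros: 1111110
= 1111110


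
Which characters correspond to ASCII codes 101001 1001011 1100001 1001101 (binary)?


Codes (binary): 101001 1001011 1100001 1001101
Per-code ASCII lookup:
  101001 = 41  (special character) → ')'
  1001011 = 75  (range 65-90: uppercase, 75 - 65 = 10) → 'K'
  1100001 = 97  (range 97-122: lowercase, 97 - 97 = 0) → 'a'
  1001101 = 77  (range 65-90: uppercase, 77 - 65 = 12) → 'M'
= ')KaM'


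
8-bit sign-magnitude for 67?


Sign bit: 0 (positive)
Magnitude: 67 = 1000011
= 01000011


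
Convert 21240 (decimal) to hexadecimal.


Divide by 16 repeatedly:
21240 ÷ 16 = 1327 remainder 8 (8)
1327 ÷ 16 = 82 remainder 15 (F)
82 ÷ 16 = 5 remainder 2 (2)
5 ÷ 16 = 0 remainder 5 (5)
Reading remainders bottom-up:
= 0x52F8


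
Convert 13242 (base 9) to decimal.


Positional values (base 9):
  2 × 9^0 = 2 × 1 = 2
  4 × 9^1 = 4 × 9 = 36
  2 × 9^2 = 2 × 81 = 162
  3 × 9^3 = 3 × 729 = 2187
  1 × 9^4 = 1 × 6561 = 6561
Sum = 2 + 36 + 162 + 2187 + 6561
= 8948


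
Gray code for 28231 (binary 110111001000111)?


Binary: 110111001000111
Gray code: G = B XOR (B >> 1)
B >> 1 = 011011100100011
110111001000111 XOR 011011100100011:
  1 XOR 0 = 1
  1 XOR 1 = 0
  0 XOR 1 = 1
  1 XOR 0 = 1
  1 XOR 1 = 0
  1 XOR 1 = 0
  0 XOR 1 = 1
  0 XOR 0 = 0
  1 XOR 0 = 1
  0 XOR 1 = 1
  0 XOR 0 = 0
  0 XOR 0 = 0
  1 XOR 0 = 1
  1 XOR 1 = 0
  1 XOR 1 = 0
= 101100101100100


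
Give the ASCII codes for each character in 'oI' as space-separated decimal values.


String: 'oI'  (2 characters)
Per-character ASCII lookup:
  'o': lowercase starts at 97: 'o' = 97 + 14 = 111
  'I': uppercase starts at 65: 'I' = 65 + 8 = 73
= 111 73


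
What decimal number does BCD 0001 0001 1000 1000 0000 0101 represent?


Each 4-bit group → digit:
  0001 → 1
  0001 → 1
  1000 → 8
  1000 → 8
  0000 → 0
  0101 → 5
= 118805


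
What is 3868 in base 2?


Divide by 2 repeatedly:
3868 ÷ 2 = 1934 remainder 0
1934 ÷ 2 = 967 remainder 0
967 ÷ 2 = 483 remainder 1
483 ÷ 2 = 241 remainder 1
241 ÷ 2 = 120 remainder 1
120 ÷ 2 = 60 remainder 0
60 ÷ 2 = 30 remainder 0
30 ÷ 2 = 15 remainder 0
15 ÷ 2 = 7 remainder 1
7 ÷ 2 = 3 remainder 1
3 ÷ 2 = 1 remainder 1
1 ÷ 2 = 0 remainder 1
Reading remainders bottom-up:
= 111100011100


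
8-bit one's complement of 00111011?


Original: 00111011
Invert all bits:
  bit 0: 0 → 1
  bit 1: 0 → 1
  bit 2: 1 → 0
  bit 3: 1 → 0
  bit 4: 1 → 0
  bit 5: 0 → 1
  bit 6: 1 → 0
  bit 7: 1 → 0
= 11000100


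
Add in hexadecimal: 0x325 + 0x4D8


Align and add column by column (LSB to MSB, each column mod 16 with carry):
  0325
+ 04D8
  ----
  col 0: 5(5) + 8(8) + 0 (carry in) = 13 → D(13), carry out 0
  col 1: 2(2) + D(13) + 0 (carry in) = 15 → F(15), carry out 0
  col 2: 3(3) + 4(4) + 0 (carry in) = 7 → 7(7), carry out 0
  col 3: 0(0) + 0(0) + 0 (carry in) = 0 → 0(0), carry out 0
Reading digits MSB→LSB: 07FD
Strip leading zeros: 7FD
= 0x7FD


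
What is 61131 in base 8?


Divide by 8 repeatedly:
61131 ÷ 8 = 7641 remainder 3
7641 ÷ 8 = 955 remainder 1
955 ÷ 8 = 119 remainder 3
119 ÷ 8 = 14 remainder 7
14 ÷ 8 = 1 remainder 6
1 ÷ 8 = 0 remainder 1
Reading remainders bottom-up:
= 0o167313


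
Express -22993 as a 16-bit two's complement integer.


Original: 0101100111010001
Step 1 - Invert all bits: 1010011000101110
Step 2 - Add 1: 1010011000101110 + 1
= 1010011000101111 (represents -22993)


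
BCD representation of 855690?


Each digit → 4-bit binary:
  8 → 1000
  5 → 0101
  5 → 0101
  6 → 0110
  9 → 1001
  0 → 0000
= 1000 0101 0101 0110 1001 0000


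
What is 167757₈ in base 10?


Positional values:
Position 0: 7 × 8^0 = 7
Position 1: 5 × 8^1 = 40
Position 2: 7 × 8^2 = 448
Position 3: 7 × 8^3 = 3584
Position 4: 6 × 8^4 = 24576
Position 5: 1 × 8^5 = 32768
Sum = 7 + 40 + 448 + 3584 + 24576 + 32768
= 61423


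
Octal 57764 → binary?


Each octal digit → 3 binary bits:
  5 = 101
  7 = 111
  7 = 111
  6 = 110
  4 = 100
Concatenate: 101 111 111 110 100
= 101111111110100


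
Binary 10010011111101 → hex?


Group into 4-bit nibbles: 0010010011111101
  0010 = 2
  0100 = 4
  1111 = F
  1101 = D
= 0x24FD


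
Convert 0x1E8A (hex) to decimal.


Positional values:
Position 0: A × 16^0 = 10 × 1 = 10
Position 1: 8 × 16^1 = 8 × 16 = 128
Position 2: E × 16^2 = 14 × 256 = 3584
Position 3: 1 × 16^3 = 1 × 4096 = 4096
Sum = 10 + 128 + 3584 + 4096
= 7818


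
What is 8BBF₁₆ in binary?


Each hex digit → 4 binary bits:
  8 = 1000
  B = 1011
  B = 1011
  F = 1111
Concatenate: 1000 1011 1011 1111
= 1000101110111111


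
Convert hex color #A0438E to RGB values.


Hex: #A0438E
R = A0₁₆ = 160
G = 43₁₆ = 67
B = 8E₁₆ = 142
= RGB(160, 67, 142)


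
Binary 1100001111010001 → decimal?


Positional values:
Bit 0: 1 × 2^0 = 1
Bit 4: 1 × 2^4 = 16
Bit 6: 1 × 2^6 = 64
Bit 7: 1 × 2^7 = 128
Bit 8: 1 × 2^8 = 256
Bit 9: 1 × 2^9 = 512
Bit 14: 1 × 2^14 = 16384
Bit 15: 1 × 2^15 = 32768
Sum = 1 + 16 + 64 + 128 + 256 + 512 + 16384 + 32768
= 50129


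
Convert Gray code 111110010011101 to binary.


Gray code: 111110010011101
MSB stays the same: 1
Each subsequent bit = prev_binary XOR current_gray:
  B[1] = 1 XOR 1 = 0
  B[2] = 0 XOR 1 = 1
  B[3] = 1 XOR 1 = 0
  B[4] = 0 XOR 1 = 1
  B[5] = 1 XOR 0 = 1
  B[6] = 1 XOR 0 = 1
  B[7] = 1 XOR 1 = 0
  B[8] = 0 XOR 0 = 0
  B[9] = 0 XOR 0 = 0
  B[10] = 0 XOR 1 = 1
  B[11] = 1 XOR 1 = 0
  B[12] = 0 XOR 1 = 1
  B[13] = 1 XOR 0 = 1
  B[14] = 1 XOR 1 = 0
= 101011100010110 (22294 decimal)
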